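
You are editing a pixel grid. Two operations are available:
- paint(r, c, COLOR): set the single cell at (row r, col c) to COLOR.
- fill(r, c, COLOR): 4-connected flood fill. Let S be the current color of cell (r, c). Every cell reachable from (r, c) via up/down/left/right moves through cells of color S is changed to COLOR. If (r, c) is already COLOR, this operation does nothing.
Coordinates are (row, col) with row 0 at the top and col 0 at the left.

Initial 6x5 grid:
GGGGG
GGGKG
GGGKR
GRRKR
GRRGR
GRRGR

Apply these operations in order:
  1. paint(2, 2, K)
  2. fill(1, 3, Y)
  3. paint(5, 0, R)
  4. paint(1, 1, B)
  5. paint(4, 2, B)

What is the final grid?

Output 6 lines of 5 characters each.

Answer: GGGGG
GBGYG
GGYYR
GRRYR
GRBGR
RRRGR

Derivation:
After op 1 paint(2,2,K):
GGGGG
GGGKG
GGKKR
GRRKR
GRRGR
GRRGR
After op 2 fill(1,3,Y) [4 cells changed]:
GGGGG
GGGYG
GGYYR
GRRYR
GRRGR
GRRGR
After op 3 paint(5,0,R):
GGGGG
GGGYG
GGYYR
GRRYR
GRRGR
RRRGR
After op 4 paint(1,1,B):
GGGGG
GBGYG
GGYYR
GRRYR
GRRGR
RRRGR
After op 5 paint(4,2,B):
GGGGG
GBGYG
GGYYR
GRRYR
GRBGR
RRRGR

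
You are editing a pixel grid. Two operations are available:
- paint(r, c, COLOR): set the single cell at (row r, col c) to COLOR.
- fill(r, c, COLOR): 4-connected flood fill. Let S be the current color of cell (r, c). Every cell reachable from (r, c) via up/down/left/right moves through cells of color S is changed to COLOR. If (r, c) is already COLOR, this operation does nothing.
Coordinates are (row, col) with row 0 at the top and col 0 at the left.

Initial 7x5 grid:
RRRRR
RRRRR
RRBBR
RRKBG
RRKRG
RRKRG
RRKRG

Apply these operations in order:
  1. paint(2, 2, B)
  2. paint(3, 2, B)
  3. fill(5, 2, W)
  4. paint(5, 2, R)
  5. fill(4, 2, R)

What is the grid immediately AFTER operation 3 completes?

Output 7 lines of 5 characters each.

After op 1 paint(2,2,B):
RRRRR
RRRRR
RRBBR
RRKBG
RRKRG
RRKRG
RRKRG
After op 2 paint(3,2,B):
RRRRR
RRRRR
RRBBR
RRBBG
RRKRG
RRKRG
RRKRG
After op 3 fill(5,2,W) [3 cells changed]:
RRRRR
RRRRR
RRBBR
RRBBG
RRWRG
RRWRG
RRWRG

Answer: RRRRR
RRRRR
RRBBR
RRBBG
RRWRG
RRWRG
RRWRG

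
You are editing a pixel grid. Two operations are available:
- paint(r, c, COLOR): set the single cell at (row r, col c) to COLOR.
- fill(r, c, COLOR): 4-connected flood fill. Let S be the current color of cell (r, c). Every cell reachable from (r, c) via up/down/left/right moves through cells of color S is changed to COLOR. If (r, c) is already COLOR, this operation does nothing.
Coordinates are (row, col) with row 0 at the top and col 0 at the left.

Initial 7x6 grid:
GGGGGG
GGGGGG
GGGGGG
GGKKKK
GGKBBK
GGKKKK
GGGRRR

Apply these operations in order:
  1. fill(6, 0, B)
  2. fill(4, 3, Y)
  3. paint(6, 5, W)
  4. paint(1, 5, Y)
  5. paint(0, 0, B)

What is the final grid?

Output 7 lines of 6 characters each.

After op 1 fill(6,0,B) [27 cells changed]:
BBBBBB
BBBBBB
BBBBBB
BBKKKK
BBKBBK
BBKKKK
BBBRRR
After op 2 fill(4,3,Y) [2 cells changed]:
BBBBBB
BBBBBB
BBBBBB
BBKKKK
BBKYYK
BBKKKK
BBBRRR
After op 3 paint(6,5,W):
BBBBBB
BBBBBB
BBBBBB
BBKKKK
BBKYYK
BBKKKK
BBBRRW
After op 4 paint(1,5,Y):
BBBBBB
BBBBBY
BBBBBB
BBKKKK
BBKYYK
BBKKKK
BBBRRW
After op 5 paint(0,0,B):
BBBBBB
BBBBBY
BBBBBB
BBKKKK
BBKYYK
BBKKKK
BBBRRW

Answer: BBBBBB
BBBBBY
BBBBBB
BBKKKK
BBKYYK
BBKKKK
BBBRRW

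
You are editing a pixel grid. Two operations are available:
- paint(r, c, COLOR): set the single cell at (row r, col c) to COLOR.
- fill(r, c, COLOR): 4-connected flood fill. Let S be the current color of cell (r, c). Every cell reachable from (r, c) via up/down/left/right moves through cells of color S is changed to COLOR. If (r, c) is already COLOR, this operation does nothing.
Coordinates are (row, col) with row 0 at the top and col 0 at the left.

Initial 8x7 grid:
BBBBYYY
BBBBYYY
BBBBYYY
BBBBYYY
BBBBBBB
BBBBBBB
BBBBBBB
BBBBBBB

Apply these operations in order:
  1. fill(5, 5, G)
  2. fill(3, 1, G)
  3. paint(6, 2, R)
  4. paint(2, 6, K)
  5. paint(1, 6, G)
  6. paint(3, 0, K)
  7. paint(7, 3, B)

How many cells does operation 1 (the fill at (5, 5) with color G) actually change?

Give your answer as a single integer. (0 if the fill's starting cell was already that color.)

After op 1 fill(5,5,G) [44 cells changed]:
GGGGYYY
GGGGYYY
GGGGYYY
GGGGYYY
GGGGGGG
GGGGGGG
GGGGGGG
GGGGGGG

Answer: 44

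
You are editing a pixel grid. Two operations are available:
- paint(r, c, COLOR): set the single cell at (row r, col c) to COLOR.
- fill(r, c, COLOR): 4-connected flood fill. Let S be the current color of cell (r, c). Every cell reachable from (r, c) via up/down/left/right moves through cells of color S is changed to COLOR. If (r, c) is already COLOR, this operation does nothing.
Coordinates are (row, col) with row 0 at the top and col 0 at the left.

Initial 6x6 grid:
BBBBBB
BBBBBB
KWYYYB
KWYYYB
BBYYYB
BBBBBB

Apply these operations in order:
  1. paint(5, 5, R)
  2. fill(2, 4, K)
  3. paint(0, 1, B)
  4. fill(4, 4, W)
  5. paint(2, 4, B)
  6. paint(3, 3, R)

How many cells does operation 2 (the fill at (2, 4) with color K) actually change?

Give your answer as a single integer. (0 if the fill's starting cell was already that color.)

After op 1 paint(5,5,R):
BBBBBB
BBBBBB
KWYYYB
KWYYYB
BBYYYB
BBBBBR
After op 2 fill(2,4,K) [9 cells changed]:
BBBBBB
BBBBBB
KWKKKB
KWKKKB
BBKKKB
BBBBBR

Answer: 9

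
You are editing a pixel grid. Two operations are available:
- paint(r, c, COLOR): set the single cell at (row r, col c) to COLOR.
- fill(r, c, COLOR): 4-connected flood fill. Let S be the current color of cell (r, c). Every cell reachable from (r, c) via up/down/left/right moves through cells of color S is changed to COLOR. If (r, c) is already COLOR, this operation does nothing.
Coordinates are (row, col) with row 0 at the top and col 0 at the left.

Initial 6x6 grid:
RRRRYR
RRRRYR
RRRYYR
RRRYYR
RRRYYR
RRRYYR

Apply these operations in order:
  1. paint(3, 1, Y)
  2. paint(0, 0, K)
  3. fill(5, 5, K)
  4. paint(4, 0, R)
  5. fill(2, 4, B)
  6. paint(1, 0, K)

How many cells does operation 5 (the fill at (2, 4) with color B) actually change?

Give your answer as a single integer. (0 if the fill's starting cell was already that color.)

Answer: 10

Derivation:
After op 1 paint(3,1,Y):
RRRRYR
RRRRYR
RRRYYR
RYRYYR
RRRYYR
RRRYYR
After op 2 paint(0,0,K):
KRRRYR
RRRRYR
RRRYYR
RYRYYR
RRRYYR
RRRYYR
After op 3 fill(5,5,K) [6 cells changed]:
KRRRYK
RRRRYK
RRRYYK
RYRYYK
RRRYYK
RRRYYK
After op 4 paint(4,0,R):
KRRRYK
RRRRYK
RRRYYK
RYRYYK
RRRYYK
RRRYYK
After op 5 fill(2,4,B) [10 cells changed]:
KRRRBK
RRRRBK
RRRBBK
RYRBBK
RRRBBK
RRRBBK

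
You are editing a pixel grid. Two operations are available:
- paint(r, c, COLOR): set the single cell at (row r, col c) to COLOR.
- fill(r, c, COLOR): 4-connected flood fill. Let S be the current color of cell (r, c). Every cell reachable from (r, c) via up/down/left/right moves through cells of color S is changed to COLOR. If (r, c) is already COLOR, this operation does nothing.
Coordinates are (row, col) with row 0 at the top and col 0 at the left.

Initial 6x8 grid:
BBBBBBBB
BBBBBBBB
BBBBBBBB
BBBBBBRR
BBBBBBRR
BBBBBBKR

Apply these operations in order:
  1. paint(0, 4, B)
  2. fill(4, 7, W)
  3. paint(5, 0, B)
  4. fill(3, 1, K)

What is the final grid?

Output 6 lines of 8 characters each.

After op 1 paint(0,4,B):
BBBBBBBB
BBBBBBBB
BBBBBBBB
BBBBBBRR
BBBBBBRR
BBBBBBKR
After op 2 fill(4,7,W) [5 cells changed]:
BBBBBBBB
BBBBBBBB
BBBBBBBB
BBBBBBWW
BBBBBBWW
BBBBBBKW
After op 3 paint(5,0,B):
BBBBBBBB
BBBBBBBB
BBBBBBBB
BBBBBBWW
BBBBBBWW
BBBBBBKW
After op 4 fill(3,1,K) [42 cells changed]:
KKKKKKKK
KKKKKKKK
KKKKKKKK
KKKKKKWW
KKKKKKWW
KKKKKKKW

Answer: KKKKKKKK
KKKKKKKK
KKKKKKKK
KKKKKKWW
KKKKKKWW
KKKKKKKW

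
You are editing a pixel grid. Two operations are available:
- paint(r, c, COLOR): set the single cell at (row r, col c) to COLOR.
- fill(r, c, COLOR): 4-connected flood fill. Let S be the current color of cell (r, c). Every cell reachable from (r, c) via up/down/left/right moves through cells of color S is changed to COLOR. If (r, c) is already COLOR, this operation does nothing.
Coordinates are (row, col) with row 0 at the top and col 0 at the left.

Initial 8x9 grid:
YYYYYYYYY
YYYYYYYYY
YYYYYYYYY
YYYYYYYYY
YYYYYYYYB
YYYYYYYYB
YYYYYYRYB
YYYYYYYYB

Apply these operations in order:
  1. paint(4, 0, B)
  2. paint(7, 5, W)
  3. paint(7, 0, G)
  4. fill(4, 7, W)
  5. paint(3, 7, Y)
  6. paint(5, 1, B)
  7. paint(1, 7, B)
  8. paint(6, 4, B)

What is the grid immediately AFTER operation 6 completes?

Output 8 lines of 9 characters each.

Answer: WWWWWWWWW
WWWWWWWWW
WWWWWWWWW
WWWWWWWYW
BWWWWWWWB
WBWWWWWWB
WWWWWWRWB
GWWWWWWWB

Derivation:
After op 1 paint(4,0,B):
YYYYYYYYY
YYYYYYYYY
YYYYYYYYY
YYYYYYYYY
BYYYYYYYB
YYYYYYYYB
YYYYYYRYB
YYYYYYYYB
After op 2 paint(7,5,W):
YYYYYYYYY
YYYYYYYYY
YYYYYYYYY
YYYYYYYYY
BYYYYYYYB
YYYYYYYYB
YYYYYYRYB
YYYYYWYYB
After op 3 paint(7,0,G):
YYYYYYYYY
YYYYYYYYY
YYYYYYYYY
YYYYYYYYY
BYYYYYYYB
YYYYYYYYB
YYYYYYRYB
GYYYYWYYB
After op 4 fill(4,7,W) [64 cells changed]:
WWWWWWWWW
WWWWWWWWW
WWWWWWWWW
WWWWWWWWW
BWWWWWWWB
WWWWWWWWB
WWWWWWRWB
GWWWWWWWB
After op 5 paint(3,7,Y):
WWWWWWWWW
WWWWWWWWW
WWWWWWWWW
WWWWWWWYW
BWWWWWWWB
WWWWWWWWB
WWWWWWRWB
GWWWWWWWB
After op 6 paint(5,1,B):
WWWWWWWWW
WWWWWWWWW
WWWWWWWWW
WWWWWWWYW
BWWWWWWWB
WBWWWWWWB
WWWWWWRWB
GWWWWWWWB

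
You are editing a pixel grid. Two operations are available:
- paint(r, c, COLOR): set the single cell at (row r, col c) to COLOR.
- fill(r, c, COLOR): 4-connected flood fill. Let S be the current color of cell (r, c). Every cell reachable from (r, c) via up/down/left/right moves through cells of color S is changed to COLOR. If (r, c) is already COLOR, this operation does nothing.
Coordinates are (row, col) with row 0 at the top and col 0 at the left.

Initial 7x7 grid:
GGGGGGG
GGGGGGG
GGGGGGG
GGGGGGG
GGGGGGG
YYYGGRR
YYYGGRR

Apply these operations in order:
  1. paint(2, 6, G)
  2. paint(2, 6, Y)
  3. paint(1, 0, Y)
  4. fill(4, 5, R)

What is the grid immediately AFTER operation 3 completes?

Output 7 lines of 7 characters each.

Answer: GGGGGGG
YGGGGGG
GGGGGGY
GGGGGGG
GGGGGGG
YYYGGRR
YYYGGRR

Derivation:
After op 1 paint(2,6,G):
GGGGGGG
GGGGGGG
GGGGGGG
GGGGGGG
GGGGGGG
YYYGGRR
YYYGGRR
After op 2 paint(2,6,Y):
GGGGGGG
GGGGGGG
GGGGGGY
GGGGGGG
GGGGGGG
YYYGGRR
YYYGGRR
After op 3 paint(1,0,Y):
GGGGGGG
YGGGGGG
GGGGGGY
GGGGGGG
GGGGGGG
YYYGGRR
YYYGGRR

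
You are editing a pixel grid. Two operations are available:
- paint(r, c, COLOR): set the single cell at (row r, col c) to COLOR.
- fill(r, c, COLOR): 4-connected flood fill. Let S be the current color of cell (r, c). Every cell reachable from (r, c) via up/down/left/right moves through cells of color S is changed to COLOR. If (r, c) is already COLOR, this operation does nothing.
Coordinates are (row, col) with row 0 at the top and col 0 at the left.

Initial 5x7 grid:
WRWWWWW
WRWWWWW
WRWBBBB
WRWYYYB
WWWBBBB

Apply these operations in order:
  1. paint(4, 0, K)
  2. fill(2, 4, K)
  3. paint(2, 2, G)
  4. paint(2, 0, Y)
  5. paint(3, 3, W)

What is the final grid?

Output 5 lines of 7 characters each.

After op 1 paint(4,0,K):
WRWWWWW
WRWWWWW
WRWBBBB
WRWYYYB
KWWBBBB
After op 2 fill(2,4,K) [9 cells changed]:
WRWWWWW
WRWWWWW
WRWKKKK
WRWYYYK
KWWKKKK
After op 3 paint(2,2,G):
WRWWWWW
WRWWWWW
WRGKKKK
WRWYYYK
KWWKKKK
After op 4 paint(2,0,Y):
WRWWWWW
WRWWWWW
YRGKKKK
WRWYYYK
KWWKKKK
After op 5 paint(3,3,W):
WRWWWWW
WRWWWWW
YRGKKKK
WRWWYYK
KWWKKKK

Answer: WRWWWWW
WRWWWWW
YRGKKKK
WRWWYYK
KWWKKKK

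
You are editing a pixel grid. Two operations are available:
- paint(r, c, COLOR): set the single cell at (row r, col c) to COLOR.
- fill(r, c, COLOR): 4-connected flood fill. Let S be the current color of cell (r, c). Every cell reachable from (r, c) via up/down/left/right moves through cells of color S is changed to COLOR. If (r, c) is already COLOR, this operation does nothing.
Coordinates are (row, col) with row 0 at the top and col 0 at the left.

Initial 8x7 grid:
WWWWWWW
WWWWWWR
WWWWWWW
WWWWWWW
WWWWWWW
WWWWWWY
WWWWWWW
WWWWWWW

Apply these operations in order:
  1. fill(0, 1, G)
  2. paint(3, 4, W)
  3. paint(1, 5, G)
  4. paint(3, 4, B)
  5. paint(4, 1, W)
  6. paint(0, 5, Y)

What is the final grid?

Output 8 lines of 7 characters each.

Answer: GGGGGYG
GGGGGGR
GGGGGGG
GGGGBGG
GWGGGGG
GGGGGGY
GGGGGGG
GGGGGGG

Derivation:
After op 1 fill(0,1,G) [54 cells changed]:
GGGGGGG
GGGGGGR
GGGGGGG
GGGGGGG
GGGGGGG
GGGGGGY
GGGGGGG
GGGGGGG
After op 2 paint(3,4,W):
GGGGGGG
GGGGGGR
GGGGGGG
GGGGWGG
GGGGGGG
GGGGGGY
GGGGGGG
GGGGGGG
After op 3 paint(1,5,G):
GGGGGGG
GGGGGGR
GGGGGGG
GGGGWGG
GGGGGGG
GGGGGGY
GGGGGGG
GGGGGGG
After op 4 paint(3,4,B):
GGGGGGG
GGGGGGR
GGGGGGG
GGGGBGG
GGGGGGG
GGGGGGY
GGGGGGG
GGGGGGG
After op 5 paint(4,1,W):
GGGGGGG
GGGGGGR
GGGGGGG
GGGGBGG
GWGGGGG
GGGGGGY
GGGGGGG
GGGGGGG
After op 6 paint(0,5,Y):
GGGGGYG
GGGGGGR
GGGGGGG
GGGGBGG
GWGGGGG
GGGGGGY
GGGGGGG
GGGGGGG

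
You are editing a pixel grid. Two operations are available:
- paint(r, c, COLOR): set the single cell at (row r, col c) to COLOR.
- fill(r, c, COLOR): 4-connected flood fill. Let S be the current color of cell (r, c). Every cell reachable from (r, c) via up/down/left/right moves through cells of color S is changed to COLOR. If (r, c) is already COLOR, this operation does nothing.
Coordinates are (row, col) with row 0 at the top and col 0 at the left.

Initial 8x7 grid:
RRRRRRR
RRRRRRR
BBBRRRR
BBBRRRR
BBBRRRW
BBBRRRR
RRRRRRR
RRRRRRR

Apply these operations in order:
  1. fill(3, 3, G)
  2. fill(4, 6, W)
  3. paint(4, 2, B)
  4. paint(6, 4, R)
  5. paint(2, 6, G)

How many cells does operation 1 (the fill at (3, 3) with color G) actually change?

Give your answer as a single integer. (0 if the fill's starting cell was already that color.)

After op 1 fill(3,3,G) [43 cells changed]:
GGGGGGG
GGGGGGG
BBBGGGG
BBBGGGG
BBBGGGW
BBBGGGG
GGGGGGG
GGGGGGG

Answer: 43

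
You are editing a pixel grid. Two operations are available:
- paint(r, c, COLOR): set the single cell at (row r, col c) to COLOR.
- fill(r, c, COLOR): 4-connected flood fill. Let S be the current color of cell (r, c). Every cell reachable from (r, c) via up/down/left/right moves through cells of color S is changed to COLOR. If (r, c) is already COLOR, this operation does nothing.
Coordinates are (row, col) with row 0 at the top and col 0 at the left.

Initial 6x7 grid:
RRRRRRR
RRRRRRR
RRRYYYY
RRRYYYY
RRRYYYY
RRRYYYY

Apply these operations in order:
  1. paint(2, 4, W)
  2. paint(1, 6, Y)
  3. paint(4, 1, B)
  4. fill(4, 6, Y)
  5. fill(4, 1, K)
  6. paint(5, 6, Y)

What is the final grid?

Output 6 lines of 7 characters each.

Answer: RRRRRRR
RRRRRRY
RRRYWYY
RRRYYYY
RKRYYYY
RRRYYYY

Derivation:
After op 1 paint(2,4,W):
RRRRRRR
RRRRRRR
RRRYWYY
RRRYYYY
RRRYYYY
RRRYYYY
After op 2 paint(1,6,Y):
RRRRRRR
RRRRRRY
RRRYWYY
RRRYYYY
RRRYYYY
RRRYYYY
After op 3 paint(4,1,B):
RRRRRRR
RRRRRRY
RRRYWYY
RRRYYYY
RBRYYYY
RRRYYYY
After op 4 fill(4,6,Y) [0 cells changed]:
RRRRRRR
RRRRRRY
RRRYWYY
RRRYYYY
RBRYYYY
RRRYYYY
After op 5 fill(4,1,K) [1 cells changed]:
RRRRRRR
RRRRRRY
RRRYWYY
RRRYYYY
RKRYYYY
RRRYYYY
After op 6 paint(5,6,Y):
RRRRRRR
RRRRRRY
RRRYWYY
RRRYYYY
RKRYYYY
RRRYYYY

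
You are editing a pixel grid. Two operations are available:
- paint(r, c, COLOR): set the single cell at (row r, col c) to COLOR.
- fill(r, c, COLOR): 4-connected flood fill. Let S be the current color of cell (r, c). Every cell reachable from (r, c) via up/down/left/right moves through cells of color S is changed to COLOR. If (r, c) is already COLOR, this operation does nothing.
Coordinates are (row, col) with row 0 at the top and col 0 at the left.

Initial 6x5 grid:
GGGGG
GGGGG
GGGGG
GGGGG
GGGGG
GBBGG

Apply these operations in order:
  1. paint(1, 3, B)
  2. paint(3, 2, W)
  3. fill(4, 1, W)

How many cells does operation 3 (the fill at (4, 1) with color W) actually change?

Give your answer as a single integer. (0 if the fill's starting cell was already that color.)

After op 1 paint(1,3,B):
GGGGG
GGGBG
GGGGG
GGGGG
GGGGG
GBBGG
After op 2 paint(3,2,W):
GGGGG
GGGBG
GGGGG
GGWGG
GGGGG
GBBGG
After op 3 fill(4,1,W) [26 cells changed]:
WWWWW
WWWBW
WWWWW
WWWWW
WWWWW
WBBWW

Answer: 26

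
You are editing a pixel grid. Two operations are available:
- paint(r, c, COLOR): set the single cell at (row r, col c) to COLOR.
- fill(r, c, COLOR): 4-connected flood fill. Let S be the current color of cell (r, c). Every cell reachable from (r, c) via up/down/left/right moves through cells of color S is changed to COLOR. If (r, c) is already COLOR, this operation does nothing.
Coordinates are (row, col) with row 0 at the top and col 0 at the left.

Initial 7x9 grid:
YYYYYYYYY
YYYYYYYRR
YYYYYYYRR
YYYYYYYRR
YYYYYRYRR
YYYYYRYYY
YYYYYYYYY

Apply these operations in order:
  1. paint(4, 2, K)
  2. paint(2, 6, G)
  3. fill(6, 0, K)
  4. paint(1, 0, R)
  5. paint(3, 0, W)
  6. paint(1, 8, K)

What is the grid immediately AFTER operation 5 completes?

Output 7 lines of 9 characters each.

After op 1 paint(4,2,K):
YYYYYYYYY
YYYYYYYRR
YYYYYYYRR
YYYYYYYRR
YYKYYRYRR
YYYYYRYYY
YYYYYYYYY
After op 2 paint(2,6,G):
YYYYYYYYY
YYYYYYYRR
YYYYYYGRR
YYYYYYYRR
YYKYYRYRR
YYYYYRYYY
YYYYYYYYY
After op 3 fill(6,0,K) [51 cells changed]:
KKKKKKKKK
KKKKKKKRR
KKKKKKGRR
KKKKKKKRR
KKKKKRKRR
KKKKKRKKK
KKKKKKKKK
After op 4 paint(1,0,R):
KKKKKKKKK
RKKKKKKRR
KKKKKKGRR
KKKKKKKRR
KKKKKRKRR
KKKKKRKKK
KKKKKKKKK
After op 5 paint(3,0,W):
KKKKKKKKK
RKKKKKKRR
KKKKKKGRR
WKKKKKKRR
KKKKKRKRR
KKKKKRKKK
KKKKKKKKK

Answer: KKKKKKKKK
RKKKKKKRR
KKKKKKGRR
WKKKKKKRR
KKKKKRKRR
KKKKKRKKK
KKKKKKKKK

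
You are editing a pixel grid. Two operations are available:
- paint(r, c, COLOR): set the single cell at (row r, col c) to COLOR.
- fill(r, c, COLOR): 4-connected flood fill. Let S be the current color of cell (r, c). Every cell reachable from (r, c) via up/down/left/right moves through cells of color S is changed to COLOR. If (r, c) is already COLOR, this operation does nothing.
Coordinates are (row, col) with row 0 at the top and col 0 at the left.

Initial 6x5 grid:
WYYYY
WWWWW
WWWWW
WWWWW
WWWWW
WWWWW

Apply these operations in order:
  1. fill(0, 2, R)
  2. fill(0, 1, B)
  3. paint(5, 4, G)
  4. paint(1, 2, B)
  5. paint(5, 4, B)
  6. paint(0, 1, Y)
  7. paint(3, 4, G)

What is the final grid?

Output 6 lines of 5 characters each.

After op 1 fill(0,2,R) [4 cells changed]:
WRRRR
WWWWW
WWWWW
WWWWW
WWWWW
WWWWW
After op 2 fill(0,1,B) [4 cells changed]:
WBBBB
WWWWW
WWWWW
WWWWW
WWWWW
WWWWW
After op 3 paint(5,4,G):
WBBBB
WWWWW
WWWWW
WWWWW
WWWWW
WWWWG
After op 4 paint(1,2,B):
WBBBB
WWBWW
WWWWW
WWWWW
WWWWW
WWWWG
After op 5 paint(5,4,B):
WBBBB
WWBWW
WWWWW
WWWWW
WWWWW
WWWWB
After op 6 paint(0,1,Y):
WYBBB
WWBWW
WWWWW
WWWWW
WWWWW
WWWWB
After op 7 paint(3,4,G):
WYBBB
WWBWW
WWWWW
WWWWG
WWWWW
WWWWB

Answer: WYBBB
WWBWW
WWWWW
WWWWG
WWWWW
WWWWB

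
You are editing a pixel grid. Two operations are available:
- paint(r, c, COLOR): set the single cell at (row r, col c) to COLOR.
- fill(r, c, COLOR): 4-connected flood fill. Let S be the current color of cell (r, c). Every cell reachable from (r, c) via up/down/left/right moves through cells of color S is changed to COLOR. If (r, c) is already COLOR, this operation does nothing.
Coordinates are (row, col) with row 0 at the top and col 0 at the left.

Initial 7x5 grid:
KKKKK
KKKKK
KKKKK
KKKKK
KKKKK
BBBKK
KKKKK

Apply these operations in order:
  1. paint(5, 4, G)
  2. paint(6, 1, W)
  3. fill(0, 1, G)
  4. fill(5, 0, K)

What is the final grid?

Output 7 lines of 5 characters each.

After op 1 paint(5,4,G):
KKKKK
KKKKK
KKKKK
KKKKK
KKKKK
BBBKG
KKKKK
After op 2 paint(6,1,W):
KKKKK
KKKKK
KKKKK
KKKKK
KKKKK
BBBKG
KWKKK
After op 3 fill(0,1,G) [29 cells changed]:
GGGGG
GGGGG
GGGGG
GGGGG
GGGGG
BBBGG
KWGGG
After op 4 fill(5,0,K) [3 cells changed]:
GGGGG
GGGGG
GGGGG
GGGGG
GGGGG
KKKGG
KWGGG

Answer: GGGGG
GGGGG
GGGGG
GGGGG
GGGGG
KKKGG
KWGGG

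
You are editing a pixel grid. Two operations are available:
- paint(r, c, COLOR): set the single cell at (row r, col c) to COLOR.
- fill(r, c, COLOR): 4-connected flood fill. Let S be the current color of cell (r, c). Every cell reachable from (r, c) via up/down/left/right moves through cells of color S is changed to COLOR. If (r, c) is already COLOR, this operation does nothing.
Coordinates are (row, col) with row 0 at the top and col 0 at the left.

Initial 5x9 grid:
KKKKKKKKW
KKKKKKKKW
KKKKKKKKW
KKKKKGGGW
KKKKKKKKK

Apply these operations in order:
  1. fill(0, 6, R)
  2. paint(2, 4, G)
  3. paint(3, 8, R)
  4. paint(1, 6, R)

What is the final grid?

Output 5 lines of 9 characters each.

After op 1 fill(0,6,R) [38 cells changed]:
RRRRRRRRW
RRRRRRRRW
RRRRRRRRW
RRRRRGGGW
RRRRRRRRR
After op 2 paint(2,4,G):
RRRRRRRRW
RRRRRRRRW
RRRRGRRRW
RRRRRGGGW
RRRRRRRRR
After op 3 paint(3,8,R):
RRRRRRRRW
RRRRRRRRW
RRRRGRRRW
RRRRRGGGR
RRRRRRRRR
After op 4 paint(1,6,R):
RRRRRRRRW
RRRRRRRRW
RRRRGRRRW
RRRRRGGGR
RRRRRRRRR

Answer: RRRRRRRRW
RRRRRRRRW
RRRRGRRRW
RRRRRGGGR
RRRRRRRRR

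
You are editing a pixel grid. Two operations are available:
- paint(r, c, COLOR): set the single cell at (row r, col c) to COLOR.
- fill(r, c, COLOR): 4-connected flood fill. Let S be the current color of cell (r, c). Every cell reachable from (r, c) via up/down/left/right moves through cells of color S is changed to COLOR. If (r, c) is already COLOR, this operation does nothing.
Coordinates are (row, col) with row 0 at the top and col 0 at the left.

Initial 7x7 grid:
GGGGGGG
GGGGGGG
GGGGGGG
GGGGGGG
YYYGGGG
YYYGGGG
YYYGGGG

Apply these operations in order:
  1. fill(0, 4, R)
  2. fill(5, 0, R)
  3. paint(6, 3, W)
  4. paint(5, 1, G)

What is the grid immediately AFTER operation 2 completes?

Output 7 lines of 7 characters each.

After op 1 fill(0,4,R) [40 cells changed]:
RRRRRRR
RRRRRRR
RRRRRRR
RRRRRRR
YYYRRRR
YYYRRRR
YYYRRRR
After op 2 fill(5,0,R) [9 cells changed]:
RRRRRRR
RRRRRRR
RRRRRRR
RRRRRRR
RRRRRRR
RRRRRRR
RRRRRRR

Answer: RRRRRRR
RRRRRRR
RRRRRRR
RRRRRRR
RRRRRRR
RRRRRRR
RRRRRRR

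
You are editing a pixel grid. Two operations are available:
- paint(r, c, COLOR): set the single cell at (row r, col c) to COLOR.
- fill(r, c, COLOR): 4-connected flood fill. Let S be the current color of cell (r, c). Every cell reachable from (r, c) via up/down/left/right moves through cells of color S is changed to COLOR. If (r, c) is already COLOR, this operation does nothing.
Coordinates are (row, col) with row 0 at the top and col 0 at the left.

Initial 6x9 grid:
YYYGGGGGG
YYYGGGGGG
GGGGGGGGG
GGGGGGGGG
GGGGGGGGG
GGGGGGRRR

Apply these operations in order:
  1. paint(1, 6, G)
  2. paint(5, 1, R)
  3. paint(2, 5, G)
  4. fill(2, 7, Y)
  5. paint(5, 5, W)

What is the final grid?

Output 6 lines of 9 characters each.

Answer: YYYYYYYYY
YYYYYYYYY
YYYYYYYYY
YYYYYYYYY
YYYYYYYYY
YRYYYWRRR

Derivation:
After op 1 paint(1,6,G):
YYYGGGGGG
YYYGGGGGG
GGGGGGGGG
GGGGGGGGG
GGGGGGGGG
GGGGGGRRR
After op 2 paint(5,1,R):
YYYGGGGGG
YYYGGGGGG
GGGGGGGGG
GGGGGGGGG
GGGGGGGGG
GRGGGGRRR
After op 3 paint(2,5,G):
YYYGGGGGG
YYYGGGGGG
GGGGGGGGG
GGGGGGGGG
GGGGGGGGG
GRGGGGRRR
After op 4 fill(2,7,Y) [44 cells changed]:
YYYYYYYYY
YYYYYYYYY
YYYYYYYYY
YYYYYYYYY
YYYYYYYYY
YRYYYYRRR
After op 5 paint(5,5,W):
YYYYYYYYY
YYYYYYYYY
YYYYYYYYY
YYYYYYYYY
YYYYYYYYY
YRYYYWRRR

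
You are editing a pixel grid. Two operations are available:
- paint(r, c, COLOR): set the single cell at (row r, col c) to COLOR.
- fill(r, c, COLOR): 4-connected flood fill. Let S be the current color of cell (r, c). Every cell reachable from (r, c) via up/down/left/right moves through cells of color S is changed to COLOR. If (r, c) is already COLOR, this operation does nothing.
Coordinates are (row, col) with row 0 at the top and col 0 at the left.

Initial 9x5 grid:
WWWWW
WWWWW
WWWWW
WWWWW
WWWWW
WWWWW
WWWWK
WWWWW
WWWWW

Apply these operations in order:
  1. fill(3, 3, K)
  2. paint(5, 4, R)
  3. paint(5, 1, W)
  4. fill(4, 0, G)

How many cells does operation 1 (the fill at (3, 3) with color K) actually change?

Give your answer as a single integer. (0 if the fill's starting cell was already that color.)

After op 1 fill(3,3,K) [44 cells changed]:
KKKKK
KKKKK
KKKKK
KKKKK
KKKKK
KKKKK
KKKKK
KKKKK
KKKKK

Answer: 44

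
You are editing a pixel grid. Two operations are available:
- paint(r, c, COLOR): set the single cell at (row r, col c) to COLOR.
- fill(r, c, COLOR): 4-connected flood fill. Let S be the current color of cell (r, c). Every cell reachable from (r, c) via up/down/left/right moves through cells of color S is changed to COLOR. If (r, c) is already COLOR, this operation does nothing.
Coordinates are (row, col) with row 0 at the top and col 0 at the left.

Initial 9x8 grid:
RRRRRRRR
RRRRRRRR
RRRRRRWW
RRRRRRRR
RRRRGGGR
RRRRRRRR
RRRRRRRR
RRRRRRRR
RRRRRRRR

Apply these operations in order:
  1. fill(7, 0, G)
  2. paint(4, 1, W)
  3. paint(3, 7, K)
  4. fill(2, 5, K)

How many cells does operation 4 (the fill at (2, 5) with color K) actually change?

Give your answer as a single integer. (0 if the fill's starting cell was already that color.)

After op 1 fill(7,0,G) [67 cells changed]:
GGGGGGGG
GGGGGGGG
GGGGGGWW
GGGGGGGG
GGGGGGGG
GGGGGGGG
GGGGGGGG
GGGGGGGG
GGGGGGGG
After op 2 paint(4,1,W):
GGGGGGGG
GGGGGGGG
GGGGGGWW
GGGGGGGG
GWGGGGGG
GGGGGGGG
GGGGGGGG
GGGGGGGG
GGGGGGGG
After op 3 paint(3,7,K):
GGGGGGGG
GGGGGGGG
GGGGGGWW
GGGGGGGK
GWGGGGGG
GGGGGGGG
GGGGGGGG
GGGGGGGG
GGGGGGGG
After op 4 fill(2,5,K) [68 cells changed]:
KKKKKKKK
KKKKKKKK
KKKKKKWW
KKKKKKKK
KWKKKKKK
KKKKKKKK
KKKKKKKK
KKKKKKKK
KKKKKKKK

Answer: 68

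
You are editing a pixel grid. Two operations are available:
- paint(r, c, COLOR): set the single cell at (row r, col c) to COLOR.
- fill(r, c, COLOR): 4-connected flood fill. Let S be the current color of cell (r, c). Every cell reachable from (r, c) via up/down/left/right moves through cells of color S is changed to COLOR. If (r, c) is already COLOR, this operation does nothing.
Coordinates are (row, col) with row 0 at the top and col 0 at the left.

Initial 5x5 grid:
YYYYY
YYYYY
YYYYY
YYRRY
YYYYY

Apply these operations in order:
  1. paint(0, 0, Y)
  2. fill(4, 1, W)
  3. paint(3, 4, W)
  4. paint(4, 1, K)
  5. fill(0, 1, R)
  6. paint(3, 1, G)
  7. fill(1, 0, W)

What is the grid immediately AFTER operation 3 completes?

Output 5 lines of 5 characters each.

Answer: WWWWW
WWWWW
WWWWW
WWRRW
WWWWW

Derivation:
After op 1 paint(0,0,Y):
YYYYY
YYYYY
YYYYY
YYRRY
YYYYY
After op 2 fill(4,1,W) [23 cells changed]:
WWWWW
WWWWW
WWWWW
WWRRW
WWWWW
After op 3 paint(3,4,W):
WWWWW
WWWWW
WWWWW
WWRRW
WWWWW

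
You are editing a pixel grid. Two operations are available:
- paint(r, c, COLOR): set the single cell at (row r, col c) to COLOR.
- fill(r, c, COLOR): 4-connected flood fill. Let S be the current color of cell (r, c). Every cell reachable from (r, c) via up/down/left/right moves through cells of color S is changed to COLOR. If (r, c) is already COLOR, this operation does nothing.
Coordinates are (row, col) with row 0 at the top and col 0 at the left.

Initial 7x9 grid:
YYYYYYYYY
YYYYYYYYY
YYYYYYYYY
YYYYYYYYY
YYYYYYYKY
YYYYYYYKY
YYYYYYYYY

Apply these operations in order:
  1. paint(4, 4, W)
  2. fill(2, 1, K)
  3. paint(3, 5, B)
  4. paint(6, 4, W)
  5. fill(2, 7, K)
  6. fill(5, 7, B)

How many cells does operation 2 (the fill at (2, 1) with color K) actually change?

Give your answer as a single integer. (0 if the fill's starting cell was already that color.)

Answer: 60

Derivation:
After op 1 paint(4,4,W):
YYYYYYYYY
YYYYYYYYY
YYYYYYYYY
YYYYYYYYY
YYYYWYYKY
YYYYYYYKY
YYYYYYYYY
After op 2 fill(2,1,K) [60 cells changed]:
KKKKKKKKK
KKKKKKKKK
KKKKKKKKK
KKKKKKKKK
KKKKWKKKK
KKKKKKKKK
KKKKKKKKK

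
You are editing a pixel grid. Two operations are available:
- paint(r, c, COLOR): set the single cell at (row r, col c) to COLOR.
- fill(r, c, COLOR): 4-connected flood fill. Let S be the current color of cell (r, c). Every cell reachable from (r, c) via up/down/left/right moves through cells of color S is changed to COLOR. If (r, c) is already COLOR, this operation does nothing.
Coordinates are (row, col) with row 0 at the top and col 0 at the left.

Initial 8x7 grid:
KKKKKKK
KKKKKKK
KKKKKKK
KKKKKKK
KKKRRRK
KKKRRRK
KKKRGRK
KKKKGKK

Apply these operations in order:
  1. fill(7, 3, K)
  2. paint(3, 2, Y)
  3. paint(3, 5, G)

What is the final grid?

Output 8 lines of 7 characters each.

Answer: KKKKKKK
KKKKKKK
KKKKKKK
KKYKKGK
KKKRRRK
KKKRRRK
KKKRGRK
KKKKGKK

Derivation:
After op 1 fill(7,3,K) [0 cells changed]:
KKKKKKK
KKKKKKK
KKKKKKK
KKKKKKK
KKKRRRK
KKKRRRK
KKKRGRK
KKKKGKK
After op 2 paint(3,2,Y):
KKKKKKK
KKKKKKK
KKKKKKK
KKYKKKK
KKKRRRK
KKKRRRK
KKKRGRK
KKKKGKK
After op 3 paint(3,5,G):
KKKKKKK
KKKKKKK
KKKKKKK
KKYKKGK
KKKRRRK
KKKRRRK
KKKRGRK
KKKKGKK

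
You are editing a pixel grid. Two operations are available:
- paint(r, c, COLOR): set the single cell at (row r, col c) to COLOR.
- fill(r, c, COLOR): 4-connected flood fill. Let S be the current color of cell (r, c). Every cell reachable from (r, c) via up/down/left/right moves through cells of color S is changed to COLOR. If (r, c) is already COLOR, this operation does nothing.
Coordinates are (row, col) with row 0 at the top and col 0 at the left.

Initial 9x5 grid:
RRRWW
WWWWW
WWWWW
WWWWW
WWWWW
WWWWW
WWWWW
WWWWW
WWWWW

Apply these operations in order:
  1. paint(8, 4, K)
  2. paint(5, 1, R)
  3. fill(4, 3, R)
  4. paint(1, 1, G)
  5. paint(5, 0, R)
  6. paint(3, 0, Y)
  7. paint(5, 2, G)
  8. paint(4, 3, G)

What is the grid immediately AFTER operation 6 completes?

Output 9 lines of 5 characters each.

After op 1 paint(8,4,K):
RRRWW
WWWWW
WWWWW
WWWWW
WWWWW
WWWWW
WWWWW
WWWWW
WWWWK
After op 2 paint(5,1,R):
RRRWW
WWWWW
WWWWW
WWWWW
WWWWW
WRWWW
WWWWW
WWWWW
WWWWK
After op 3 fill(4,3,R) [40 cells changed]:
RRRRR
RRRRR
RRRRR
RRRRR
RRRRR
RRRRR
RRRRR
RRRRR
RRRRK
After op 4 paint(1,1,G):
RRRRR
RGRRR
RRRRR
RRRRR
RRRRR
RRRRR
RRRRR
RRRRR
RRRRK
After op 5 paint(5,0,R):
RRRRR
RGRRR
RRRRR
RRRRR
RRRRR
RRRRR
RRRRR
RRRRR
RRRRK
After op 6 paint(3,0,Y):
RRRRR
RGRRR
RRRRR
YRRRR
RRRRR
RRRRR
RRRRR
RRRRR
RRRRK

Answer: RRRRR
RGRRR
RRRRR
YRRRR
RRRRR
RRRRR
RRRRR
RRRRR
RRRRK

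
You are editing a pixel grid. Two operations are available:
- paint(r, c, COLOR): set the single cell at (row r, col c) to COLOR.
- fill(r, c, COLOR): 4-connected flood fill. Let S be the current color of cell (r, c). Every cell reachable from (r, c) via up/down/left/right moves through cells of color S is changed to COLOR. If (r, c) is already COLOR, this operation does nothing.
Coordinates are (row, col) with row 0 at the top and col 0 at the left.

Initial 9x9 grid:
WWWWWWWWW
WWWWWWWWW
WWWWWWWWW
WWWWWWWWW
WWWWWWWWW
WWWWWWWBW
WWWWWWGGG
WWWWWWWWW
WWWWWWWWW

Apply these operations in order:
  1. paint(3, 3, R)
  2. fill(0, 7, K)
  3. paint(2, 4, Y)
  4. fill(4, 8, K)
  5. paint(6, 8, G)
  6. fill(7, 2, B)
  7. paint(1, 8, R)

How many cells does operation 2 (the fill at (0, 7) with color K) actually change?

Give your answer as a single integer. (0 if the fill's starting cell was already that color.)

Answer: 76

Derivation:
After op 1 paint(3,3,R):
WWWWWWWWW
WWWWWWWWW
WWWWWWWWW
WWWRWWWWW
WWWWWWWWW
WWWWWWWBW
WWWWWWGGG
WWWWWWWWW
WWWWWWWWW
After op 2 fill(0,7,K) [76 cells changed]:
KKKKKKKKK
KKKKKKKKK
KKKKKKKKK
KKKRKKKKK
KKKKKKKKK
KKKKKKKBK
KKKKKKGGG
KKKKKKKKK
KKKKKKKKK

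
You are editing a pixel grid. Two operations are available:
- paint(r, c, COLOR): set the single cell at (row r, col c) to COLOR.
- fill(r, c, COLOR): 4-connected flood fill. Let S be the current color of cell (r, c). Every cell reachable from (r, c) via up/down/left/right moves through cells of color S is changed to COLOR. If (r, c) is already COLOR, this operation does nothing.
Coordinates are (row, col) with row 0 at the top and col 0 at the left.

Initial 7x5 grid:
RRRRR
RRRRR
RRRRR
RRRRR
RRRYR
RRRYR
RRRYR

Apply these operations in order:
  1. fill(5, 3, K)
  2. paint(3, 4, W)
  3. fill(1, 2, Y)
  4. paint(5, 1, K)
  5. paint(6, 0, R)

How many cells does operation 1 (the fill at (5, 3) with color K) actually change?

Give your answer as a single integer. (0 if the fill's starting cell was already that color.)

Answer: 3

Derivation:
After op 1 fill(5,3,K) [3 cells changed]:
RRRRR
RRRRR
RRRRR
RRRRR
RRRKR
RRRKR
RRRKR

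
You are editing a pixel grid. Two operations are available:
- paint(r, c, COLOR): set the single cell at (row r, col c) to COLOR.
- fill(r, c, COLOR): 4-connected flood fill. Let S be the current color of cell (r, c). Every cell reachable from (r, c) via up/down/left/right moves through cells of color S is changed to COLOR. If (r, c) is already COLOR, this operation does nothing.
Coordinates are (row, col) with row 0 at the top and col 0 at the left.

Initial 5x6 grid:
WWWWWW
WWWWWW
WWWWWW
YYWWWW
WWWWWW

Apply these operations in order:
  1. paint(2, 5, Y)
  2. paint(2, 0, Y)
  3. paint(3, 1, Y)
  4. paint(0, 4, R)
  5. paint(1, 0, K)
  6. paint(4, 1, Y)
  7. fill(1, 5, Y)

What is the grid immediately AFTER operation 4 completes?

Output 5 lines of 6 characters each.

Answer: WWWWRW
WWWWWW
YWWWWY
YYWWWW
WWWWWW

Derivation:
After op 1 paint(2,5,Y):
WWWWWW
WWWWWW
WWWWWY
YYWWWW
WWWWWW
After op 2 paint(2,0,Y):
WWWWWW
WWWWWW
YWWWWY
YYWWWW
WWWWWW
After op 3 paint(3,1,Y):
WWWWWW
WWWWWW
YWWWWY
YYWWWW
WWWWWW
After op 4 paint(0,4,R):
WWWWRW
WWWWWW
YWWWWY
YYWWWW
WWWWWW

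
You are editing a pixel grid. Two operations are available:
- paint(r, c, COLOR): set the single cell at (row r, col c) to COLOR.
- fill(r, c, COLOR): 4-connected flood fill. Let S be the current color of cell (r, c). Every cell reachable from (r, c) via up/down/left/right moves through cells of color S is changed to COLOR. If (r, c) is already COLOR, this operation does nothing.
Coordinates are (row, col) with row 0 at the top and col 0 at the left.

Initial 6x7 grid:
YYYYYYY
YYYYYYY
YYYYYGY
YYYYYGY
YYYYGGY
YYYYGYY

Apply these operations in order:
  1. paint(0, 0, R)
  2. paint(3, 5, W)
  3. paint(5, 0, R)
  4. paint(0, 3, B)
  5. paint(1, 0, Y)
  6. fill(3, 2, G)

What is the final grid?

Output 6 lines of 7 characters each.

After op 1 paint(0,0,R):
RYYYYYY
YYYYYYY
YYYYYGY
YYYYYGY
YYYYGGY
YYYYGYY
After op 2 paint(3,5,W):
RYYYYYY
YYYYYYY
YYYYYGY
YYYYYWY
YYYYGGY
YYYYGYY
After op 3 paint(5,0,R):
RYYYYYY
YYYYYYY
YYYYYGY
YYYYYWY
YYYYGGY
RYYYGYY
After op 4 paint(0,3,B):
RYYBYYY
YYYYYYY
YYYYYGY
YYYYYWY
YYYYGGY
RYYYGYY
After op 5 paint(1,0,Y):
RYYBYYY
YYYYYYY
YYYYYGY
YYYYYWY
YYYYGGY
RYYYGYY
After op 6 fill(3,2,G) [34 cells changed]:
RGGBGGG
GGGGGGG
GGGGGGG
GGGGGWG
GGGGGGG
RGGGGGG

Answer: RGGBGGG
GGGGGGG
GGGGGGG
GGGGGWG
GGGGGGG
RGGGGGG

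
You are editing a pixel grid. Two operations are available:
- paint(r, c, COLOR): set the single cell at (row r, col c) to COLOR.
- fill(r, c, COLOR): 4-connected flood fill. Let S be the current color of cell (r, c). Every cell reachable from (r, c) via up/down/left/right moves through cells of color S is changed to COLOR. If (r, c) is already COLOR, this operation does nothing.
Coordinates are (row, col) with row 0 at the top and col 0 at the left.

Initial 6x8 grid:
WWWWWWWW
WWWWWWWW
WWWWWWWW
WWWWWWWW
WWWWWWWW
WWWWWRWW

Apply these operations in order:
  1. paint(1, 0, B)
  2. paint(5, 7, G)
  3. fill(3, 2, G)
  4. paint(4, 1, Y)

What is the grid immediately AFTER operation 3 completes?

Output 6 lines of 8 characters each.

After op 1 paint(1,0,B):
WWWWWWWW
BWWWWWWW
WWWWWWWW
WWWWWWWW
WWWWWWWW
WWWWWRWW
After op 2 paint(5,7,G):
WWWWWWWW
BWWWWWWW
WWWWWWWW
WWWWWWWW
WWWWWWWW
WWWWWRWG
After op 3 fill(3,2,G) [45 cells changed]:
GGGGGGGG
BGGGGGGG
GGGGGGGG
GGGGGGGG
GGGGGGGG
GGGGGRGG

Answer: GGGGGGGG
BGGGGGGG
GGGGGGGG
GGGGGGGG
GGGGGGGG
GGGGGRGG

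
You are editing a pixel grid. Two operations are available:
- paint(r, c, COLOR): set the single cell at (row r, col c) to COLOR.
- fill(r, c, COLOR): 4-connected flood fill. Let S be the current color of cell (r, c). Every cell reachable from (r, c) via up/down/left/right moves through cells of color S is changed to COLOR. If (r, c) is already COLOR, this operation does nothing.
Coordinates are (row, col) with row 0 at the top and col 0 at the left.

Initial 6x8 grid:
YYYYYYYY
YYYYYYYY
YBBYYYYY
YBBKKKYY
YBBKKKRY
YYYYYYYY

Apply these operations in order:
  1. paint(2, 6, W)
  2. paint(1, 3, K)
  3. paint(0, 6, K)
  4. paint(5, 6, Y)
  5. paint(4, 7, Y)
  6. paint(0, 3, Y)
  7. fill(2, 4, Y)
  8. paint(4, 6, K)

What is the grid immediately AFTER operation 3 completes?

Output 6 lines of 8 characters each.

After op 1 paint(2,6,W):
YYYYYYYY
YYYYYYYY
YBBYYYWY
YBBKKKYY
YBBKKKRY
YYYYYYYY
After op 2 paint(1,3,K):
YYYYYYYY
YYYKYYYY
YBBYYYWY
YBBKKKYY
YBBKKKRY
YYYYYYYY
After op 3 paint(0,6,K):
YYYYYYKY
YYYKYYYY
YBBYYYWY
YBBKKKYY
YBBKKKRY
YYYYYYYY

Answer: YYYYYYKY
YYYKYYYY
YBBYYYWY
YBBKKKYY
YBBKKKRY
YYYYYYYY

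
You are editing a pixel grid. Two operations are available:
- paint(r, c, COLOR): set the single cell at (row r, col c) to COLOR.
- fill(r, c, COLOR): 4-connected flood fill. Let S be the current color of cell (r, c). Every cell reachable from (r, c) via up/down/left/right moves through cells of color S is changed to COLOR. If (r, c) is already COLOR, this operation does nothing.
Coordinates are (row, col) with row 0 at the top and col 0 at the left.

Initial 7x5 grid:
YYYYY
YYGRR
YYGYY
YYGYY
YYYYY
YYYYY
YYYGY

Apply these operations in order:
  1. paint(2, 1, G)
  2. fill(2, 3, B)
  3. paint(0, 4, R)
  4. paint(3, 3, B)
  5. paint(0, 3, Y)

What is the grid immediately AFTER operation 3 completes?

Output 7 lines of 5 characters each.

After op 1 paint(2,1,G):
YYYYY
YYGRR
YGGYY
YYGYY
YYYYY
YYYYY
YYYGY
After op 2 fill(2,3,B) [28 cells changed]:
BBBBB
BBGRR
BGGBB
BBGBB
BBBBB
BBBBB
BBBGB
After op 3 paint(0,4,R):
BBBBR
BBGRR
BGGBB
BBGBB
BBBBB
BBBBB
BBBGB

Answer: BBBBR
BBGRR
BGGBB
BBGBB
BBBBB
BBBBB
BBBGB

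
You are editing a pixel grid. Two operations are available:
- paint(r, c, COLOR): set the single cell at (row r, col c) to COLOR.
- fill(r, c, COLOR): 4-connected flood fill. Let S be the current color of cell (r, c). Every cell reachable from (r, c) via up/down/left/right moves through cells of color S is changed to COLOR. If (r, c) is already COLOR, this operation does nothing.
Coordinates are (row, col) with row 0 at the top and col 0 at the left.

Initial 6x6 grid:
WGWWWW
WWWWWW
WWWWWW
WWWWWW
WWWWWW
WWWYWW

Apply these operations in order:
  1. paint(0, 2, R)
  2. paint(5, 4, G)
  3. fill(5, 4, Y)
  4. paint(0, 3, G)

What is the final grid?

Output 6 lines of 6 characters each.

Answer: WGRGWW
WWWWWW
WWWWWW
WWWWWW
WWWWWW
WWWYYW

Derivation:
After op 1 paint(0,2,R):
WGRWWW
WWWWWW
WWWWWW
WWWWWW
WWWWWW
WWWYWW
After op 2 paint(5,4,G):
WGRWWW
WWWWWW
WWWWWW
WWWWWW
WWWWWW
WWWYGW
After op 3 fill(5,4,Y) [1 cells changed]:
WGRWWW
WWWWWW
WWWWWW
WWWWWW
WWWWWW
WWWYYW
After op 4 paint(0,3,G):
WGRGWW
WWWWWW
WWWWWW
WWWWWW
WWWWWW
WWWYYW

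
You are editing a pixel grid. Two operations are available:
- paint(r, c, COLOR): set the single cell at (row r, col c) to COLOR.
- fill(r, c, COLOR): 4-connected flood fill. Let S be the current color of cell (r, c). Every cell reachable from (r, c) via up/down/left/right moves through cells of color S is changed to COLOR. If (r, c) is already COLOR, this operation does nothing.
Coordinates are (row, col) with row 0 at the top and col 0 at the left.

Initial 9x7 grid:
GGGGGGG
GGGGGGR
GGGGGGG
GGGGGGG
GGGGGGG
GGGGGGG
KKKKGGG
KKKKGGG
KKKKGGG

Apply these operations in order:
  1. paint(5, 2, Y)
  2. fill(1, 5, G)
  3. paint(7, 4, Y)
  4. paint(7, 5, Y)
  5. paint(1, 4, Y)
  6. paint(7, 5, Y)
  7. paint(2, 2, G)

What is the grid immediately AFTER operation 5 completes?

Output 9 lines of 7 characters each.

After op 1 paint(5,2,Y):
GGGGGGG
GGGGGGR
GGGGGGG
GGGGGGG
GGGGGGG
GGYGGGG
KKKKGGG
KKKKGGG
KKKKGGG
After op 2 fill(1,5,G) [0 cells changed]:
GGGGGGG
GGGGGGR
GGGGGGG
GGGGGGG
GGGGGGG
GGYGGGG
KKKKGGG
KKKKGGG
KKKKGGG
After op 3 paint(7,4,Y):
GGGGGGG
GGGGGGR
GGGGGGG
GGGGGGG
GGGGGGG
GGYGGGG
KKKKGGG
KKKKYGG
KKKKGGG
After op 4 paint(7,5,Y):
GGGGGGG
GGGGGGR
GGGGGGG
GGGGGGG
GGGGGGG
GGYGGGG
KKKKGGG
KKKKYYG
KKKKGGG
After op 5 paint(1,4,Y):
GGGGGGG
GGGGYGR
GGGGGGG
GGGGGGG
GGGGGGG
GGYGGGG
KKKKGGG
KKKKYYG
KKKKGGG

Answer: GGGGGGG
GGGGYGR
GGGGGGG
GGGGGGG
GGGGGGG
GGYGGGG
KKKKGGG
KKKKYYG
KKKKGGG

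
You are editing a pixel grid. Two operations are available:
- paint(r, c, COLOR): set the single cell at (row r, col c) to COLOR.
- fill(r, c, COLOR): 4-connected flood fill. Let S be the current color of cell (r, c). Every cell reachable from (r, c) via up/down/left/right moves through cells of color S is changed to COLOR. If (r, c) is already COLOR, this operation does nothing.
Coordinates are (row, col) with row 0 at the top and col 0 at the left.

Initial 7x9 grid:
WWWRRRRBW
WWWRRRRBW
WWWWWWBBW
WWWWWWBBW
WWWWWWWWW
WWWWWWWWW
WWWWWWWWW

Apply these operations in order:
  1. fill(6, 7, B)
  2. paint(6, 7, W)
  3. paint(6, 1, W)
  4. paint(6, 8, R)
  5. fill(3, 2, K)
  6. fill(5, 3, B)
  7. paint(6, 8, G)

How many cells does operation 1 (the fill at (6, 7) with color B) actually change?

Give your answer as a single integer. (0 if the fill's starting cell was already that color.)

After op 1 fill(6,7,B) [49 cells changed]:
BBBRRRRBB
BBBRRRRBB
BBBBBBBBB
BBBBBBBBB
BBBBBBBBB
BBBBBBBBB
BBBBBBBBB

Answer: 49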